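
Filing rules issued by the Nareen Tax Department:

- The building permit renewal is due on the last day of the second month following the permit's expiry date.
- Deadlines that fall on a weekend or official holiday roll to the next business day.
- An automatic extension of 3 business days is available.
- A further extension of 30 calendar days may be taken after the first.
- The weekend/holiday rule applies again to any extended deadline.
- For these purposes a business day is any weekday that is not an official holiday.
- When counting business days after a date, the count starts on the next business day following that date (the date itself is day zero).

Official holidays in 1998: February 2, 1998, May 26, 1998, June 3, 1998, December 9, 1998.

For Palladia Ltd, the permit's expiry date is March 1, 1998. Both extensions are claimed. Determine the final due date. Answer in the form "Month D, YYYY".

July 6, 1998

2 months after March 1, 1998 falls in May 1998; the last day of that month is May 31, 1998.
Because May 31, 1998 is a Sunday, the deadline becomes June 1, 1998 (Monday).
Counting 3 further business days from June 1, 1998 reaches June 5, 1998.
Since June 5, 1998 is a Friday and not a holiday, the date is unchanged.
The 30-calendar-day extension moves the deadline from June 5, 1998 to July 5, 1998.
July 5, 1998 is a Sunday, so it moves to the next business day, July 6, 1998 (Monday).
The final due date is July 6, 1998.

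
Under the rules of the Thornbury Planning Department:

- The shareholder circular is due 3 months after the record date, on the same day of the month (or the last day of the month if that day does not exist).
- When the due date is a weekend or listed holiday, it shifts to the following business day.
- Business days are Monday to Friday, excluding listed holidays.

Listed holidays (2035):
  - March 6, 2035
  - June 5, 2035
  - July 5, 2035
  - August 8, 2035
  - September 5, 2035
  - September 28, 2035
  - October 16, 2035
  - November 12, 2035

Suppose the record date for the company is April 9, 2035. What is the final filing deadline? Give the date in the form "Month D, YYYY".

July 9, 2035

3 months after April 9, 2035, on the same day of the month, is July 9, 2035.
July 9, 2035 falls on a Monday, which is a business day, so no adjustment is needed.
The final due date is July 9, 2035.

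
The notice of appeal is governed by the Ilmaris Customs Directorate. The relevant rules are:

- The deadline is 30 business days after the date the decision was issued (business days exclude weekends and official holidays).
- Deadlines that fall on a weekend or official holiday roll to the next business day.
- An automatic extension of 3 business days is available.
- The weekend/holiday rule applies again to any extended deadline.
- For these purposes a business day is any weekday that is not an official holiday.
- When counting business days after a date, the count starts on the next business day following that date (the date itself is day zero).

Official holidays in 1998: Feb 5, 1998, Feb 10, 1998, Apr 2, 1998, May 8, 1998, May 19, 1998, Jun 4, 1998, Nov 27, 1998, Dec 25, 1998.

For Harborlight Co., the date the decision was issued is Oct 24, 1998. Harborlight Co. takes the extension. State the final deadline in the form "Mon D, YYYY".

Dec 10, 1998

Counting 30 business days after Oct 24, 1998 (skipping weekends and listed holidays) reaches Dec 7, 1998.
Dec 7, 1998 falls on a Monday, which is a business day, so no adjustment is needed.
The 3-business-day extension runs from Dec 7, 1998 to Dec 10, 1998.
Dec 10, 1998 falls on a Thursday, which is a business day, so no adjustment is needed.
Deadline: Dec 10, 1998.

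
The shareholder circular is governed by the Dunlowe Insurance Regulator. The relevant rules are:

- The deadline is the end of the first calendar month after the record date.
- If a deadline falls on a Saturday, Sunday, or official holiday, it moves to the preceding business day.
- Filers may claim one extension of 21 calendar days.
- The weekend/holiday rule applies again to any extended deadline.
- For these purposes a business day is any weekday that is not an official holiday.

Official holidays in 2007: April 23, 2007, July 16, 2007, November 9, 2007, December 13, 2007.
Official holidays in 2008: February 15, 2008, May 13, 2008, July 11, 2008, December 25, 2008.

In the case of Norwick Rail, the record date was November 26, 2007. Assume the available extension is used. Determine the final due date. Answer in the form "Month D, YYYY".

The first month after November 26, 2007 is December 2007, whose last day is December 31, 2007.
Since December 31, 2007 is a Monday and not a holiday, the date is unchanged.
With the 21-day extension, December 31, 2007 becomes January 21, 2008.
January 21, 2008 (Monday) is already a business day.
Deadline: January 21, 2008.

January 21, 2008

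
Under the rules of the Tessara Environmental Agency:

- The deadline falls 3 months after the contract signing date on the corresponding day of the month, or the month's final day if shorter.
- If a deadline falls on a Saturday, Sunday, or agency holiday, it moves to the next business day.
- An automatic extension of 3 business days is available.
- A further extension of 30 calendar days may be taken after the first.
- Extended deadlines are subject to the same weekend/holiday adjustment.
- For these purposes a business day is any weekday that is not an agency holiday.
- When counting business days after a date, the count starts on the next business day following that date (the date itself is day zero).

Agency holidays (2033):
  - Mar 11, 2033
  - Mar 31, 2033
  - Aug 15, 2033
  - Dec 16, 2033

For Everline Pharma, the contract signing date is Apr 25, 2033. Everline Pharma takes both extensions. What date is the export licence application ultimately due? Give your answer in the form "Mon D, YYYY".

Aug 29, 2033

Moving 3 months forward from Apr 25, 2033 on the corresponding day gives Jul 25, 2033.
Jul 25, 2033 falls on a Monday, which is a business day, so no adjustment is needed.
The 3-business-day extension runs from Jul 25, 2033 to Jul 28, 2033.
Since Jul 28, 2033 is a Thursday and not a holiday, the date is unchanged.
The 30-calendar-day extension moves the deadline from Jul 28, 2033 to Aug 27, 2033.
Aug 27, 2033 falls on a Saturday. Rolling to the next business day gives Aug 29, 2033, a Monday.
The final due date is Aug 29, 2033.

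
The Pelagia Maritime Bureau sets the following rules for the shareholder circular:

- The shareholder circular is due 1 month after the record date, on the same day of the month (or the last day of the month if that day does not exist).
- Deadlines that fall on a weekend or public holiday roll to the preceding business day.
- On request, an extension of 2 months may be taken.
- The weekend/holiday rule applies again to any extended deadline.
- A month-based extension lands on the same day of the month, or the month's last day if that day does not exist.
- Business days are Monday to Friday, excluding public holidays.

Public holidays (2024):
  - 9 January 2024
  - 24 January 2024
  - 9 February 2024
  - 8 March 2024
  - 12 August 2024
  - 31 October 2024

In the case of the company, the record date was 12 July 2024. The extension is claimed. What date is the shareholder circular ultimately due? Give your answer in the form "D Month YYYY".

9 October 2024

1 month from 12 July 2024 is 12 August 2024.
12 August 2024 falls on a listed holiday. Rolling to the preceding business day gives 9 August 2024, a Friday.
Applying the 2 months extension: 2 months after 9 August 2024 is 9 October 2024.
9 October 2024 falls on a Wednesday, which is a business day, so no adjustment is needed.
Final deadline: 9 October 2024.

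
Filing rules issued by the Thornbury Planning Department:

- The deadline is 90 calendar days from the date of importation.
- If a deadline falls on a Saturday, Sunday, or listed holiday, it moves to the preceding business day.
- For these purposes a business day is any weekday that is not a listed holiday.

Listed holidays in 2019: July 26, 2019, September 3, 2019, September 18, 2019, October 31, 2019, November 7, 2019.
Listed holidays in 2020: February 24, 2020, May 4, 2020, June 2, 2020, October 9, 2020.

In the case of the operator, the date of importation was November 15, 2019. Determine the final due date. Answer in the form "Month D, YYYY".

February 13, 2020

Trigger date November 15, 2019 + 90 calendar days = February 13, 2020.
Since February 13, 2020 is a Thursday and not a holiday, the date is unchanged.
So the filing is due February 13, 2020.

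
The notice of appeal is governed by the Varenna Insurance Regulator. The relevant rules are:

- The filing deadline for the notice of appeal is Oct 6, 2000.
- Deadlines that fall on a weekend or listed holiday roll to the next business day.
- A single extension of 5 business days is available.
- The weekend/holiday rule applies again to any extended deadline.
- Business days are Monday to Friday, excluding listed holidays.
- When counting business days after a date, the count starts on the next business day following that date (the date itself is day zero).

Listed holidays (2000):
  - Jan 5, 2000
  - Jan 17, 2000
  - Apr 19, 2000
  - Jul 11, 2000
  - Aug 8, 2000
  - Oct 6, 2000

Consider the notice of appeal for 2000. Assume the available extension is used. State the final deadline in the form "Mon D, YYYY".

Oct 16, 2000

Start from the fixed due date, Oct 6, 2000.
Oct 6, 2000 is a listed holiday; the next business day is Oct 9, 2000 (Monday).
The 5-business-day extension runs from Oct 9, 2000 to Oct 16, 2000.
Since Oct 16, 2000 is a Monday and not a holiday, the date is unchanged.
Deadline: Oct 16, 2000.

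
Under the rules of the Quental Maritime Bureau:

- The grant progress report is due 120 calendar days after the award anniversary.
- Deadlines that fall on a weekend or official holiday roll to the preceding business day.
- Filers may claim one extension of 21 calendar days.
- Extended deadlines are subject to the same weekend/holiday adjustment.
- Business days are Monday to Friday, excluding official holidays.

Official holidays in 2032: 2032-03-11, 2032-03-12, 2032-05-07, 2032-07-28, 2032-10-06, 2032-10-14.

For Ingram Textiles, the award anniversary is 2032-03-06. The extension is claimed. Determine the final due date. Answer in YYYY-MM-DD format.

2032-07-23

From 2032-03-06, 120 calendar days later is 2032-07-04.
Because 2032-07-04 is a Sunday, the deadline becomes 2032-07-02 (Friday).
Applying the 21-calendar-day extension: 2032-07-02 + 21 days = 2032-07-23.
2032-07-23 (Friday) is already a business day.
So the filing is due 2032-07-23.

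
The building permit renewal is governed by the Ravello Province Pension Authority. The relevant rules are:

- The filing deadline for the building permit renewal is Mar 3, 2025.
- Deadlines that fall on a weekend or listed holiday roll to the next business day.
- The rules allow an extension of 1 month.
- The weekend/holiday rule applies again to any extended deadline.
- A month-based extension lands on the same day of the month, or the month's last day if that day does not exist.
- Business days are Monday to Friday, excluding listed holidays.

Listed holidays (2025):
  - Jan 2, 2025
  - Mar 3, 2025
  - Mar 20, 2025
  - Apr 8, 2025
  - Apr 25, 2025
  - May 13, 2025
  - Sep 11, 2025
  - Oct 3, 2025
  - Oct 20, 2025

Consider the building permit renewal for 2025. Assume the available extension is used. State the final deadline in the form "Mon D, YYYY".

Apr 4, 2025

The statutory due date is Mar 3, 2025.
Because Mar 3, 2025 is a listed holiday, the deadline becomes Mar 4, 2025 (Tuesday).
Applying the 1 month extension: 1 month after Mar 4, 2025 is Apr 4, 2025.
Since Apr 4, 2025 is a Friday and not a holiday, the date is unchanged.
So the filing is due Apr 4, 2025.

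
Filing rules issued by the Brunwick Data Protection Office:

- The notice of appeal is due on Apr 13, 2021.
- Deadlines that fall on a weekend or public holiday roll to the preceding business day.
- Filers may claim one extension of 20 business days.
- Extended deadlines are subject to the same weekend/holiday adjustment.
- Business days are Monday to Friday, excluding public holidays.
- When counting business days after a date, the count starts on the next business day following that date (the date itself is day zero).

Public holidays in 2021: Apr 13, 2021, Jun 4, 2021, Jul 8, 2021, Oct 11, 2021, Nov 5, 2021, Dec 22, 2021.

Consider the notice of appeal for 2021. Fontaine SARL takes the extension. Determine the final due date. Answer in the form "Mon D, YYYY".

May 11, 2021

The stated deadline is Apr 13, 2021.
Apr 13, 2021 is a listed holiday; the preceding business day is Apr 12, 2021 (Monday).
Applying the 20-business-day extension: 20 business days after Apr 12, 2021 is May 11, 2021.
May 11, 2021 falls on a Tuesday, which is a business day, so no adjustment is needed.
The final due date is May 11, 2021.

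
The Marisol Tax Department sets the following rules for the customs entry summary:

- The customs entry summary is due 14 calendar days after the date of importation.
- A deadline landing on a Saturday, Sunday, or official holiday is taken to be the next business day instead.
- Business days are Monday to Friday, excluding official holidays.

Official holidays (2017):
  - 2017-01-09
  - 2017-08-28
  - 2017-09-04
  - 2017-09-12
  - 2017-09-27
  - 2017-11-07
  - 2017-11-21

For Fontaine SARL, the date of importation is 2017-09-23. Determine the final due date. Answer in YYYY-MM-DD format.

2017-10-09

14 calendar days after 2017-09-23 is 2017-10-07.
Because 2017-10-07 is a Saturday, the deadline becomes 2017-10-09 (Monday).
Deadline: 2017-10-09.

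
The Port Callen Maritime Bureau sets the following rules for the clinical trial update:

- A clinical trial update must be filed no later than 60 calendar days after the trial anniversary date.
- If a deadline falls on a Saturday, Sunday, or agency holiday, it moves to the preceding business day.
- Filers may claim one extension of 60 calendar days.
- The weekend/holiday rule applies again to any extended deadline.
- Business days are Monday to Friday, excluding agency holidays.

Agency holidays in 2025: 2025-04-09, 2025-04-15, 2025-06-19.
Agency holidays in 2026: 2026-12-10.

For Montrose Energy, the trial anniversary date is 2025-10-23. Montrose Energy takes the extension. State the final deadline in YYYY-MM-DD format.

Trigger date 2025-10-23 + 60 calendar days = 2025-12-22.
2025-12-22 (Monday) is already a business day.
With the 60-day extension, 2025-12-22 becomes 2026-02-20.
2026-02-20 is a Friday and not a listed holiday, so it stands.
Deadline: 2026-02-20.

2026-02-20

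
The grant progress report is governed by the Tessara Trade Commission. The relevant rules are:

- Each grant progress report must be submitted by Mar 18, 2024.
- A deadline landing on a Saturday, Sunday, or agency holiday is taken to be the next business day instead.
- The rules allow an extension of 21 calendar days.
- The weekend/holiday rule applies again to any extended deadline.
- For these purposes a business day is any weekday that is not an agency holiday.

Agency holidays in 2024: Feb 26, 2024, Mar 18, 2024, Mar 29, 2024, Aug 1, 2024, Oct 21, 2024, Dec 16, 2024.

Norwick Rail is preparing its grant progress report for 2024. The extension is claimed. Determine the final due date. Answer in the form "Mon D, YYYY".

The stated deadline is Mar 18, 2024.
Mar 18, 2024 is a listed holiday; the next business day is Mar 19, 2024 (Tuesday).
With the 21-day extension, Mar 19, 2024 becomes Apr 9, 2024.
Since Apr 9, 2024 is a Tuesday and not a holiday, the date is unchanged.
Final deadline: Apr 9, 2024.

Apr 9, 2024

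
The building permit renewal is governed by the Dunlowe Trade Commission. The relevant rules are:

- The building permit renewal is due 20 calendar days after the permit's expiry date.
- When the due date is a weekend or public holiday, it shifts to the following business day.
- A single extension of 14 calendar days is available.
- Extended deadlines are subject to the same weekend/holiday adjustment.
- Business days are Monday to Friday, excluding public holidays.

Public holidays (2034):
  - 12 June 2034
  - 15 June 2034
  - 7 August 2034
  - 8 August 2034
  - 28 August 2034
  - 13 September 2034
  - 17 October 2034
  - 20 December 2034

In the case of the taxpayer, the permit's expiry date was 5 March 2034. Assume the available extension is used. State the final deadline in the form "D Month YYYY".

Adding 20 calendar days to 5 March 2034 gives 25 March 2034.
25 March 2034 is a Saturday, so it moves to the next business day, 27 March 2034 (Monday).
With the 14-day extension, 27 March 2034 becomes 10 April 2034.
10 April 2034 falls on a Monday, which is a business day, so no adjustment is needed.
So the filing is due 10 April 2034.

10 April 2034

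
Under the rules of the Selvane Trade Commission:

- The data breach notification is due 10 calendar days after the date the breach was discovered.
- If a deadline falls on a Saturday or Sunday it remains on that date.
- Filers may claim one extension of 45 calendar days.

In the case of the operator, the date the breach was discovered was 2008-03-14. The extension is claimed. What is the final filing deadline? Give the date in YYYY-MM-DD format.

Adding 10 calendar days to 2008-03-14 gives 2008-03-24.
2008-03-24 is a Monday; no weekend or holiday adjustment applies.
With the 45-day extension, 2008-03-24 becomes 2008-05-08.
2008-05-08 is a Thursday; no weekend or holiday adjustment applies.
So the filing is due 2008-05-08.

2008-05-08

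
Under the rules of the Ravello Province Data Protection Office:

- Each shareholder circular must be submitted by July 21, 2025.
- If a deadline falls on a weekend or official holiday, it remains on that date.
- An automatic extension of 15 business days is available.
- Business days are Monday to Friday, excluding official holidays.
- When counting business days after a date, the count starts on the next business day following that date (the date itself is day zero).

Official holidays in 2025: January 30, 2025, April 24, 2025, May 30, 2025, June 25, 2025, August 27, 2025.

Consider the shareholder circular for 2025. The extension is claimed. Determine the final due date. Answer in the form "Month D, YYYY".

August 11, 2025

The statutory due date is July 21, 2025.
July 21, 2025 is a Monday; no weekend or holiday adjustment applies.
The 15-business-day extension runs from July 21, 2025 to August 11, 2025.
August 11, 2025 falls on a Monday. The rules make no weekend/holiday allowance, so it remains August 11, 2025.
Deadline: August 11, 2025.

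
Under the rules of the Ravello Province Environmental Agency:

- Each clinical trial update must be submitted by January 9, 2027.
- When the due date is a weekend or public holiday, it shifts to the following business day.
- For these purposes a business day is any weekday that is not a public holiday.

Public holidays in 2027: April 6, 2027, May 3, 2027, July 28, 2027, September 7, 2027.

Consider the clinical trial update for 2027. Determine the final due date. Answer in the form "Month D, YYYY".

January 11, 2027

The stated deadline is January 9, 2027.
January 9, 2027 falls on a Saturday. Rolling to the next business day gives January 11, 2027, a Monday.
The final due date is January 11, 2027.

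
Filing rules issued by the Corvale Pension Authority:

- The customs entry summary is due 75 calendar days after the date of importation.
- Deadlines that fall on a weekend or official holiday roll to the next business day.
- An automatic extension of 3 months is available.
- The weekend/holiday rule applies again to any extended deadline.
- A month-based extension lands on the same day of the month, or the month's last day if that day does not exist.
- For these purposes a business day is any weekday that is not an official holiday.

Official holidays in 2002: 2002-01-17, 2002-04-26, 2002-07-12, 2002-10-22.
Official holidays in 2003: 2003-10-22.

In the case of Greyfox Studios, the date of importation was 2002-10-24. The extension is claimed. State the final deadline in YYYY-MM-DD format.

2003-04-07

75 calendar days after 2002-10-24 is 2003-01-07.
2003-01-07 falls on a Tuesday, which is a business day, so no adjustment is needed.
Applying the 3 months extension: 3 months after 2003-01-07 is 2003-04-07.
Since 2003-04-07 is a Monday and not a holiday, the date is unchanged.
Deadline: 2003-04-07.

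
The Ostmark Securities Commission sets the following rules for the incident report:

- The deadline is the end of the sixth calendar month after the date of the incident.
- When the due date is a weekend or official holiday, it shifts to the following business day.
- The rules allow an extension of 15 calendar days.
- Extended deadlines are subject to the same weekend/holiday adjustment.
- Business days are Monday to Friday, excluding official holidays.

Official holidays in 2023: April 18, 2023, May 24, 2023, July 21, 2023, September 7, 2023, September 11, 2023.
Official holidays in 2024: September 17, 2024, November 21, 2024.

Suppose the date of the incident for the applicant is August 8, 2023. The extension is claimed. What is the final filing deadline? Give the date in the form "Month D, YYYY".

March 15, 2024

6 months after August 8, 2023 falls in February 2024; the last day of that month is February 29, 2024.
February 29, 2024 falls on a Thursday, which is a business day, so no adjustment is needed.
Add the 15 calendar-day extension to February 29, 2024: March 15, 2024.
March 15, 2024 (Friday) is already a business day.
The final due date is March 15, 2024.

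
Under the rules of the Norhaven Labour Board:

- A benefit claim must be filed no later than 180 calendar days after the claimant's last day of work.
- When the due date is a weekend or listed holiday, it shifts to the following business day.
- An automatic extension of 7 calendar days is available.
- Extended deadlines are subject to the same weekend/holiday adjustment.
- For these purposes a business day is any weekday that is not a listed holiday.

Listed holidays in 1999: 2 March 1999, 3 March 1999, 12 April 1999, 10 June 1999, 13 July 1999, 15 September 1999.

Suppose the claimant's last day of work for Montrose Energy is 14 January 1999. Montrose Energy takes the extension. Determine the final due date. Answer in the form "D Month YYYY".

Trigger date 14 January 1999 + 180 calendar days = 13 July 1999.
13 July 1999 is a listed holiday; the next business day is 14 July 1999 (Wednesday).
The 7-calendar-day extension moves the deadline from 14 July 1999 to 21 July 1999.
21 July 1999 is a Wednesday and not a listed holiday, so it stands.
Deadline: 21 July 1999.

21 July 1999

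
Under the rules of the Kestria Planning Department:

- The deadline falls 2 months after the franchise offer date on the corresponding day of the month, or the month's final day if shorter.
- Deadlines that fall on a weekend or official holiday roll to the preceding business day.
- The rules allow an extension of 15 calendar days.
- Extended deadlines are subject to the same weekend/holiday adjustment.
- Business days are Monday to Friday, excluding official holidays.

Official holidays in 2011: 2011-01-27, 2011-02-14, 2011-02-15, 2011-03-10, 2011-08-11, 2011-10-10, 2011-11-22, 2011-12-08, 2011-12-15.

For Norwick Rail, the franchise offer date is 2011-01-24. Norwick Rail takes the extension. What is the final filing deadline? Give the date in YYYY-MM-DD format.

2 months from 2011-01-24 is 2011-03-24.
Since 2011-03-24 is a Thursday and not a holiday, the date is unchanged.
With the 15-day extension, 2011-03-24 becomes 2011-04-08.
2011-04-08 (Friday) is already a business day.
Final deadline: 2011-04-08.

2011-04-08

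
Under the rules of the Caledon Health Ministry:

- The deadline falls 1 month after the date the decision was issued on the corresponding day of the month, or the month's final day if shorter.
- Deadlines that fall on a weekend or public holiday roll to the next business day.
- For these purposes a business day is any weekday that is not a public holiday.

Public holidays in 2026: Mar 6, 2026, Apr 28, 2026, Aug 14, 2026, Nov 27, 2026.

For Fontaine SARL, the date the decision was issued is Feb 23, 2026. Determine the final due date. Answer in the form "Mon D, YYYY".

Mar 23, 2026

Moving 1 month forward from Feb 23, 2026 on the corresponding day gives Mar 23, 2026.
Mar 23, 2026 falls on a Monday, which is a business day, so no adjustment is needed.
The final due date is Mar 23, 2026.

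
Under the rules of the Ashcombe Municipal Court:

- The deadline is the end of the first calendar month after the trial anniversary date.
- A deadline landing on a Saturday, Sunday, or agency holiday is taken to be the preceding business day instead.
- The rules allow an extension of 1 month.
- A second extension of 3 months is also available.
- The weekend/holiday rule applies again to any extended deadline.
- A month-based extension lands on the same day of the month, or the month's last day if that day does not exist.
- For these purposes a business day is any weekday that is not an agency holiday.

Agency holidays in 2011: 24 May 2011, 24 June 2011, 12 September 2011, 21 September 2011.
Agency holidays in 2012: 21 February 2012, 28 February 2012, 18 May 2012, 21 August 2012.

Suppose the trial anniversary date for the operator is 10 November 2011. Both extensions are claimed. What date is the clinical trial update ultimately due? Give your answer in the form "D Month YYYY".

30 April 2012

1 month after 10 November 2011 falls in December 2011; the last day of that month is 31 December 2011.
31 December 2011 is a Saturday; the preceding business day is 30 December 2011 (Friday).
The 1 month extension carries 30 December 2011 to 30 January 2012.
30 January 2012 (Monday) is already a business day.
Add 3 months to 30 January 2012: 30 April 2012.
30 April 2012 is a Monday and not a listed holiday, so it stands.
Final deadline: 30 April 2012.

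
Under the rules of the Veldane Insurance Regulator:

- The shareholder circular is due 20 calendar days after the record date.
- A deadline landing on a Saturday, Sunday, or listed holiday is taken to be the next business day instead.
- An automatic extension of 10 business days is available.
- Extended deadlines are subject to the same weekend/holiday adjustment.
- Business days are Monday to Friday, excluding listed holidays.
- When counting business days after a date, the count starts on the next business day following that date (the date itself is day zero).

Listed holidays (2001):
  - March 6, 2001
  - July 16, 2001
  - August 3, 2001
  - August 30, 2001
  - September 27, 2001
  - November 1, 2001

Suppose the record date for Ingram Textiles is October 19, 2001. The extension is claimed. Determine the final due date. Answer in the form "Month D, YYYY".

Trigger date October 19, 2001 + 20 calendar days = November 8, 2001.
Since November 8, 2001 is a Thursday and not a holiday, the date is unchanged.
The 10-business-day extension runs from November 8, 2001 to November 22, 2001.
Since November 22, 2001 is a Thursday and not a holiday, the date is unchanged.
Deadline: November 22, 2001.

November 22, 2001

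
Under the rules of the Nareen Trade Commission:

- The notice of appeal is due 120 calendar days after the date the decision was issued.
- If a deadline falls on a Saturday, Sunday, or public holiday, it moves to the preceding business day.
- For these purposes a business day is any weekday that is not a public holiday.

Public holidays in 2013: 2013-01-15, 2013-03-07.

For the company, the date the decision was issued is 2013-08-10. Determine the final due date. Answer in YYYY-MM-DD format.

Trigger date 2013-08-10 + 120 calendar days = 2013-12-08.
2013-12-08 falls on a Sunday. Rolling to the preceding business day gives 2013-12-06, a Friday.
So the filing is due 2013-12-06.

2013-12-06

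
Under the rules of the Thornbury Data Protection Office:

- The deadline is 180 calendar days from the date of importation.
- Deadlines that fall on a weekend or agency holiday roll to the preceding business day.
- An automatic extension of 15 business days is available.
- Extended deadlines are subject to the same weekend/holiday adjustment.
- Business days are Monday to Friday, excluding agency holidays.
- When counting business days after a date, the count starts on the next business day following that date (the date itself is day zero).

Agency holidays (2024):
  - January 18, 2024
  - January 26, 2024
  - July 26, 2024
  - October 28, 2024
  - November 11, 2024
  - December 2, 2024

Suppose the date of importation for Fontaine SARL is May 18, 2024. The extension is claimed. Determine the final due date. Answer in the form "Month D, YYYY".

December 6, 2024

From May 18, 2024, 180 calendar days later is November 14, 2024.
November 14, 2024 (Thursday) is already a business day.
The 15-business-day extension runs from November 14, 2024 to December 6, 2024.
Since December 6, 2024 is a Friday and not a holiday, the date is unchanged.
So the filing is due December 6, 2024.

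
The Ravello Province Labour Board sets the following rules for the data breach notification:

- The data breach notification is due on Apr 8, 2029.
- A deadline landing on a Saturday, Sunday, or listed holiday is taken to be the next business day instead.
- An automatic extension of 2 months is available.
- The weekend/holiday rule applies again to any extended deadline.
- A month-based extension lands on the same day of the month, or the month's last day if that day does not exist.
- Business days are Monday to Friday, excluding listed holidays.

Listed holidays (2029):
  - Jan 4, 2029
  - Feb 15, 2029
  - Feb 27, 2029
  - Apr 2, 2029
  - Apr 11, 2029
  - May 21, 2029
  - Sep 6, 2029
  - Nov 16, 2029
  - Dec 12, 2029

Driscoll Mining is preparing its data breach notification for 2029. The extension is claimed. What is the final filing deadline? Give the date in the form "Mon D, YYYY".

The statutory due date is Apr 8, 2029.
Apr 8, 2029 is a Sunday, so it moves to the next business day, Apr 9, 2029 (Monday).
The 2 months extension carries Apr 9, 2029 to Jun 9, 2029.
Because Jun 9, 2029 is a Saturday, the deadline becomes Jun 11, 2029 (Monday).
The final due date is Jun 11, 2029.

Jun 11, 2029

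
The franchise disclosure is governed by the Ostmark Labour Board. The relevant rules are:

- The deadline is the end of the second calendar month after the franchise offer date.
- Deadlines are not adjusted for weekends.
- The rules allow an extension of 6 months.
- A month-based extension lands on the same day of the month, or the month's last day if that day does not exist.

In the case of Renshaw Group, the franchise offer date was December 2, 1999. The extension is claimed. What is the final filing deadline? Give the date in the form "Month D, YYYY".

2 months after December 2, 1999 falls in February 2000; the last day of that month is February 29, 2000.
February 29, 2000 is a Tuesday; no weekend or holiday adjustment applies.
Applying the 6 months extension: 6 months after February 29, 2000 is August 29, 2000.
August 29, 2000 falls on a Tuesday. The rules make no weekend/holiday allowance, so it remains August 29, 2000.
Final deadline: August 29, 2000.

August 29, 2000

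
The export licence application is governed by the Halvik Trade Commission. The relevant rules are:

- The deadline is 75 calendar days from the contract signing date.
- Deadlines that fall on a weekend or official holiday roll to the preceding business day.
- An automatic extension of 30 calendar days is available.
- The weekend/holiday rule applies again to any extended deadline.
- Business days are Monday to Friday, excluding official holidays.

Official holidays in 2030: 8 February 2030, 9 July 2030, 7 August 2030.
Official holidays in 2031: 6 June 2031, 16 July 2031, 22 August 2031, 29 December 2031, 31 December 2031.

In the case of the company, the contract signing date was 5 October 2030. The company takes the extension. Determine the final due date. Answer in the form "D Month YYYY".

17 January 2031

Adding 75 calendar days to 5 October 2030 gives 19 December 2030.
19 December 2030 (Thursday) is already a business day.
Add the 30 calendar-day extension to 19 December 2030: 18 January 2031.
Because 18 January 2031 is a Saturday, the deadline becomes 17 January 2031 (Friday).
The final due date is 17 January 2031.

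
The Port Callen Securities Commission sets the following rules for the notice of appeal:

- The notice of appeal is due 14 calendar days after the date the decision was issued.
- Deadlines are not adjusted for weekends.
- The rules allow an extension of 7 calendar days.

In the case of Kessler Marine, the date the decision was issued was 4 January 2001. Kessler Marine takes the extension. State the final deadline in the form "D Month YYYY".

25 January 2001

From 4 January 2001, 14 calendar days later is 18 January 2001.
18 January 2001 is a Thursday; no weekend or holiday adjustment applies.
With the 7-day extension, 18 January 2001 becomes 25 January 2001.
No adjustment is made for weekends or holidays, so 25 January 2001 stands.
Final deadline: 25 January 2001.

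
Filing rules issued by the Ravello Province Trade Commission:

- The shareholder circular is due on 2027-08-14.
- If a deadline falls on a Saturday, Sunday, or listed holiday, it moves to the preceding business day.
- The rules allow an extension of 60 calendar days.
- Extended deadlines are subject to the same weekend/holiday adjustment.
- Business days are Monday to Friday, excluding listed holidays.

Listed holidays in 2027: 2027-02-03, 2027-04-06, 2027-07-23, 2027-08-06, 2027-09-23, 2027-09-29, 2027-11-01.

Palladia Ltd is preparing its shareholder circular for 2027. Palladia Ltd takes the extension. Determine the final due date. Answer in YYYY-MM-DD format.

The statutory due date is 2027-08-14.
Because 2027-08-14 is a Saturday, the deadline becomes 2027-08-13 (Friday).
Add the 60 calendar-day extension to 2027-08-13: 2027-10-12.
2027-10-12 falls on a Tuesday, which is a business day, so no adjustment is needed.
Final deadline: 2027-10-12.

2027-10-12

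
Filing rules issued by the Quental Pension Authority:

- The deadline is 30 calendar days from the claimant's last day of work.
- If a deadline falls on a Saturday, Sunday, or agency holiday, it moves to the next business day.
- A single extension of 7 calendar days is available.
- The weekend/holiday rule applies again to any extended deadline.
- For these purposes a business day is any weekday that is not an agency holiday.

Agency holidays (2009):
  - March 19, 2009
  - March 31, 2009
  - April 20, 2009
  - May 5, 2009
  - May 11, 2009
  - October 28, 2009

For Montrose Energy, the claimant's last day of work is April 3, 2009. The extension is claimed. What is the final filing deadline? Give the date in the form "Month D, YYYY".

30 calendar days after April 3, 2009 is May 3, 2009.
Because May 3, 2009 is a Sunday, the deadline becomes May 4, 2009 (Monday).
Add the 7 calendar-day extension to May 4, 2009: May 11, 2009.
Because May 11, 2009 is a listed holiday, the deadline becomes May 12, 2009 (Tuesday).
The final due date is May 12, 2009.

May 12, 2009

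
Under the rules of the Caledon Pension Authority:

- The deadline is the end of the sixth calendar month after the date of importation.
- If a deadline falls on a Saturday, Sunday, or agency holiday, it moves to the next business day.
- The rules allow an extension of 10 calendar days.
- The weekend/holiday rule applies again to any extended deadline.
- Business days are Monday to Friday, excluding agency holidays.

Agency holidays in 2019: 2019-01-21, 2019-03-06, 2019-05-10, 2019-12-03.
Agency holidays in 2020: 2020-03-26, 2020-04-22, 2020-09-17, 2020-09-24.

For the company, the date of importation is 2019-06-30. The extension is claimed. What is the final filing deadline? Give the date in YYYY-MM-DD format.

6 months after 2019-06-30 is December 2019; that month ends on 2019-12-31.
2019-12-31 is a Tuesday and not a listed holiday, so it stands.
With the 10-day extension, 2019-12-31 becomes 2020-01-10.
2020-01-10 is a Friday and not a listed holiday, so it stands.
Deadline: 2020-01-10.

2020-01-10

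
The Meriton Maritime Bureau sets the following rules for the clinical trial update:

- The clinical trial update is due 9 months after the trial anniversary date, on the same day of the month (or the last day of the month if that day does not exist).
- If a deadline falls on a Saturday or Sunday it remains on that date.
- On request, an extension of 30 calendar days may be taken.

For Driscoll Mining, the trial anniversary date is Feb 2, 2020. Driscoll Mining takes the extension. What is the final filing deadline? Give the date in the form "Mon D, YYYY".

9 months from Feb 2, 2020 is Nov 2, 2020.
Nov 2, 2020 is a Monday; no weekend or holiday adjustment applies.
Applying the 30-calendar-day extension: Nov 2, 2020 + 30 days = Dec 2, 2020.
Dec 2, 2020 is a Wednesday; no weekend or holiday adjustment applies.
So the filing is due Dec 2, 2020.

Dec 2, 2020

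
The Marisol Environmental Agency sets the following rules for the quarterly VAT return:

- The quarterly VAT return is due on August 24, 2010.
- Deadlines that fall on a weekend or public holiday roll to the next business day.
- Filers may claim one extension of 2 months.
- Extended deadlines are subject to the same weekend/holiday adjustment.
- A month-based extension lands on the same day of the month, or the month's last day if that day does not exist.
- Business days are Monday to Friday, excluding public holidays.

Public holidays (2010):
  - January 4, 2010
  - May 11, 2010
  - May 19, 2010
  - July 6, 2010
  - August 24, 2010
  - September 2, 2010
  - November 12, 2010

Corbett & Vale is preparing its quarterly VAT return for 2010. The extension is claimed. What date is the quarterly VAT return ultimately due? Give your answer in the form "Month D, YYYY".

The stated deadline is August 24, 2010.
Because August 24, 2010 is a listed holiday, the deadline becomes August 25, 2010 (Wednesday).
Applying the 2 months extension: 2 months after August 25, 2010 is October 25, 2010.
October 25, 2010 falls on a Monday, which is a business day, so no adjustment is needed.
Deadline: October 25, 2010.

October 25, 2010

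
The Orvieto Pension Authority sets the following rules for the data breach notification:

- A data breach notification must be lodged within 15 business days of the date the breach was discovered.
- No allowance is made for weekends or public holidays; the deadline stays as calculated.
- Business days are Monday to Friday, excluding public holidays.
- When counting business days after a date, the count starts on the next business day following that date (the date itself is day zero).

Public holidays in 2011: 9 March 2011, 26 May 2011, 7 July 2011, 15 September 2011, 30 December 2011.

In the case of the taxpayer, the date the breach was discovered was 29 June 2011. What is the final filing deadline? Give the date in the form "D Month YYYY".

21 July 2011

Counting 15 business days after 29 June 2011 (skipping weekends and listed holidays) reaches 21 July 2011.
21 July 2011 falls on a Thursday. The rules make no weekend/holiday allowance, so it remains 21 July 2011.
Final deadline: 21 July 2011.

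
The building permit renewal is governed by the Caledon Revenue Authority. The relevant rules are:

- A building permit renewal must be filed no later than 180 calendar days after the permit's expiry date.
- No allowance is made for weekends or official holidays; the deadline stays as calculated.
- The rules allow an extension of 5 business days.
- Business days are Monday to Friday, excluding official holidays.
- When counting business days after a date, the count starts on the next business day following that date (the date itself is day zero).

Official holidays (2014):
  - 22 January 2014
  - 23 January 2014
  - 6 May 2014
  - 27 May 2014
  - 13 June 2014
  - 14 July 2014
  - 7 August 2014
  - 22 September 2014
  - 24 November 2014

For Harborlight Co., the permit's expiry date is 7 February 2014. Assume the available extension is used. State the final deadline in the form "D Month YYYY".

Trigger date 7 February 2014 + 180 calendar days = 6 August 2014.
No adjustment is made for weekends or holidays, so 6 August 2014 stands.
Counting 5 further business days from 6 August 2014 reaches 14 August 2014.
14 August 2014 falls on a Thursday. The rules make no weekend/holiday allowance, so it remains 14 August 2014.
Deadline: 14 August 2014.

14 August 2014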